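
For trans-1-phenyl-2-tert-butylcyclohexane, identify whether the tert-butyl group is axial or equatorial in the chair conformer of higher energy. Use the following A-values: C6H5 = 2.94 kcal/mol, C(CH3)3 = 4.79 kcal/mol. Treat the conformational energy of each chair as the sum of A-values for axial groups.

axial

C1 and C2 have opposite parity, so for the trans isomer the two substituents are e,e in one chair and a,a in the other.
Chair I (phenyl axial, tert-butyl axial): E = 7.73 kcal/mol.
Chair II (phenyl equatorial, tert-butyl equatorial): E = 0.00 kcal/mol.
Chair I is the less stable (higher-energy) conformer, and in that chair the tert-butyl group is axial.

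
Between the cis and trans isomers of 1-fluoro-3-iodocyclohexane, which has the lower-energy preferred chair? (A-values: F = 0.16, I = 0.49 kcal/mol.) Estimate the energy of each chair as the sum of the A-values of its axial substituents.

At 1,3 positions (parity same): cis → (e,e or a,a); trans → (a,e or e,a).
Best chair for cis: E = 0.00 kcal/mol; best chair for trans: E = 0.16 kcal/mol.
The cis isomer is lower by 0.16 kcal/mol.

cis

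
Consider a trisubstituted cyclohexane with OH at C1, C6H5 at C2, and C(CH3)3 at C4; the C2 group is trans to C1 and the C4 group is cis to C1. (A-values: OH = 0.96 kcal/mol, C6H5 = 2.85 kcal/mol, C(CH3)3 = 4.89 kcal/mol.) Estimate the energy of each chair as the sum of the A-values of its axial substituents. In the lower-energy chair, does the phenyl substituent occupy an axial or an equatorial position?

axial

Chair I (hydroxyl axial, phenyl axial, tert-butyl equatorial): E = 3.81 kcal/mol.
Chair II (hydroxyl equatorial, phenyl equatorial, tert-butyl axial): E = 4.89 kcal/mol.
Chair I is the more stable (lower-energy) conformer, and in that chair the phenyl group is axial.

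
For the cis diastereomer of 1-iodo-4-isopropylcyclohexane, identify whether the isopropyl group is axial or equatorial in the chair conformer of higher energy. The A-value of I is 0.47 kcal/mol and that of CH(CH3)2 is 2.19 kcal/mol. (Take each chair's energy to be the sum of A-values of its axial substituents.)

axial

C1 and C4 have opposite parity, so for the cis isomer the two substituents are one axial and one equatorial in each chair.
Chair I (iodo axial, isopropyl equatorial): E = 0.47 kcal/mol.
Chair II (iodo equatorial, isopropyl axial): E = 2.19 kcal/mol.
Chair II is the less stable (higher-energy) conformer, and in that chair the isopropyl group is axial.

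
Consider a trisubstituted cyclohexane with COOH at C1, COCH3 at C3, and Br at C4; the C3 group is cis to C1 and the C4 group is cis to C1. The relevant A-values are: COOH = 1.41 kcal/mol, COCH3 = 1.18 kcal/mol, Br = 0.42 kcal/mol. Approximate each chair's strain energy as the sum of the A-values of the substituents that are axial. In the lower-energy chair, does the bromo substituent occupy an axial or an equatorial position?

axial

Chair I (carboxyl axial, acetyl axial, bromo equatorial): E = 2.59 kcal/mol.
Chair II (carboxyl equatorial, acetyl equatorial, bromo axial): E = 0.42 kcal/mol.
Chair II is the more stable (lower-energy) conformer, and in that chair the bromo group is axial.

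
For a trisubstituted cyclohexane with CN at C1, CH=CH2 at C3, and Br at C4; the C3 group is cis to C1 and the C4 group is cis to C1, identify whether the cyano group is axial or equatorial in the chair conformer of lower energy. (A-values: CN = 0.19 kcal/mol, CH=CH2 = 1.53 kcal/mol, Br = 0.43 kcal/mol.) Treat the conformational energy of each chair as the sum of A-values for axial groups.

equatorial

Chair I (cyano axial, vinyl axial, bromo equatorial): E = 1.72 kcal/mol.
Chair II (cyano equatorial, vinyl equatorial, bromo axial): E = 0.43 kcal/mol.
Chair II is the more stable (lower-energy) conformer, and in that chair the cyano group is equatorial.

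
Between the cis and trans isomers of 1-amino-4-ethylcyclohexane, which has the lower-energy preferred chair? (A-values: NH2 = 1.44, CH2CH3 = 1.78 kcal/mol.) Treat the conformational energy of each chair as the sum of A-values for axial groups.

At 1,4 positions (parity opposite): cis → (a,e or e,a); trans → (e,e or a,a).
Best chair for cis: E = 1.44 kcal/mol; best chair for trans: E = 0.00 kcal/mol.
The trans isomer is lower by 1.44 kcal/mol.

trans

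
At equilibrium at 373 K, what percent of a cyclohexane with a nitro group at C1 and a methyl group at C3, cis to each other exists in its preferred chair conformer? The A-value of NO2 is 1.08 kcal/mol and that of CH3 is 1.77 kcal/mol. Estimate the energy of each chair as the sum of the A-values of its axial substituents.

C1 and C3 have the same parity, so for the cis isomer the two substituents are e,e in one chair and a,a in the other.
Chair I (nitro axial, methyl axial): E = 2.85 kcal/mol; chair II (nitro equatorial, methyl equatorial): E = 0.00 kcal/mol.
ΔG = 2.85 kcal/mol between the two chairs.
K = exp(ΔG/RT) with R = 1.987×10⁻³ kcal mol⁻¹ K⁻¹ and T = 373 K gives K ≈ 46.8.
Fraction in the lower-energy chair = K/(K+1) = 97.9%.

97.9%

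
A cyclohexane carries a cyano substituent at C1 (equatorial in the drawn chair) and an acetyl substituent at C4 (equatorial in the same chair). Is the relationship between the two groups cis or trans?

C1 and C4 have opposite parity, so their axial bonds point in opposite directions.
With opposite-parity carbons, two substituents on the same face are one axial and one equatorial; opposite faces give both axial or both equatorial.
Here the groups are equatorial/equatorial → opposite face → trans.

trans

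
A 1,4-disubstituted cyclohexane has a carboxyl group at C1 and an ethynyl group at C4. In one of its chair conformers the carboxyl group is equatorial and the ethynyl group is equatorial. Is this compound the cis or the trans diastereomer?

trans

C1 and C4 have opposite parity, so their axial bonds point in opposite directions.
With opposite-parity carbons, two substituents on the same face are one axial and one equatorial; opposite faces give both axial or both equatorial.
Here the groups are equatorial/equatorial → opposite face → trans.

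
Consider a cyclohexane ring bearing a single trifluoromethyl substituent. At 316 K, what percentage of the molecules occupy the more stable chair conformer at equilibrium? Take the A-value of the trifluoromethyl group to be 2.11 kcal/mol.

96.6%

One chair has the trifluoromethyl group axial (E = 2.11 kcal/mol) and the other has it equatorial (E = 0).
ΔG = 2.11 kcal/mol between the two chairs.
K = exp(ΔG/RT) with R = 1.987×10⁻³ kcal mol⁻¹ K⁻¹ and T = 316 K gives K ≈ 28.8.
Fraction in the lower-energy chair = K/(K+1) = 96.6%.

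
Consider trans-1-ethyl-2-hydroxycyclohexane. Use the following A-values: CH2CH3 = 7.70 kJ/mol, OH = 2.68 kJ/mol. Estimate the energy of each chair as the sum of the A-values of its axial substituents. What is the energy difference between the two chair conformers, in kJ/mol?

10.38 kJ/mol

C1 and C2 have opposite parity, so for the trans isomer the two substituents are e,e in one chair and a,a in the other.
Chair I (ethyl axial, hydroxyl axial): E = 10.38 kJ/mol.
Chair II (ethyl equatorial, hydroxyl equatorial): E = 0.00 kJ/mol.
ΔE = 10.38 − 0.00 = 10.38 kJ/mol; chair II is more stable.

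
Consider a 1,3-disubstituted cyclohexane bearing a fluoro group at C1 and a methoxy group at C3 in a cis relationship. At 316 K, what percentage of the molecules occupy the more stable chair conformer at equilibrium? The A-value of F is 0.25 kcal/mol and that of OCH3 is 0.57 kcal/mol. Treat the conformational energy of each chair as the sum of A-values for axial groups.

C1 and C3 have the same parity, so for the cis isomer the two substituents are e,e in one chair and a,a in the other.
Chair I (fluoro axial, methoxy axial): E = 0.82 kcal/mol; chair II (fluoro equatorial, methoxy equatorial): E = 0.00 kcal/mol.
ΔG = 0.82 kcal/mol between the two chairs.
K = exp(ΔG/RT) with R = 1.987×10⁻³ kcal mol⁻¹ K⁻¹ and T = 316 K gives K ≈ 3.69.
Fraction in the lower-energy chair = K/(K+1) = 78.7%.

78.7%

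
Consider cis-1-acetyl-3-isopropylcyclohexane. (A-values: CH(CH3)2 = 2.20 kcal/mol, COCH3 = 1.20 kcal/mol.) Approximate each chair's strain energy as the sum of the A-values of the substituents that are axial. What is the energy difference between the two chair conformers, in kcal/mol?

C1 and C3 have the same parity, so for the cis isomer the two substituents are e,e in one chair and a,a in the other.
Chair I (isopropyl axial, acetyl axial): E = 3.40 kcal/mol.
Chair II (isopropyl equatorial, acetyl equatorial): E = 0.00 kcal/mol.
ΔE = 3.40 − 0.00 = 3.40 kcal/mol; chair II is more stable.

3.40 kcal/mol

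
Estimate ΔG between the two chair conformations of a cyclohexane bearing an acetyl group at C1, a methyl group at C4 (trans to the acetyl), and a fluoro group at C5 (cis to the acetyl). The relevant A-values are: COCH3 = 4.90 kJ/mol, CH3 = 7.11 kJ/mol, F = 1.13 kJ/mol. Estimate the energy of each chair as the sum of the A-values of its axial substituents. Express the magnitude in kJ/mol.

Chair I (acetyl axial, methyl axial, fluoro axial): E = 13.14 kJ/mol.
Chair II (acetyl equatorial, methyl equatorial, fluoro equatorial): E = 0.00 kJ/mol.
ΔE = 13.14 − 0.00 = 13.14 kJ/mol; chair II is more stable.

13.14 kJ/mol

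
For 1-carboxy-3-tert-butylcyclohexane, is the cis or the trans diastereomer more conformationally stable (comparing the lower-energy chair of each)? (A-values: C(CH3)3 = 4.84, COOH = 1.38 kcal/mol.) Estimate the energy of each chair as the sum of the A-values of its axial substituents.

At 1,3 positions (parity same): cis → (e,e or a,a); trans → (a,e or e,a).
Best chair for cis: E = 0.00 kcal/mol; best chair for trans: E = 1.38 kcal/mol.
The cis isomer is lower by 1.38 kcal/mol.

cis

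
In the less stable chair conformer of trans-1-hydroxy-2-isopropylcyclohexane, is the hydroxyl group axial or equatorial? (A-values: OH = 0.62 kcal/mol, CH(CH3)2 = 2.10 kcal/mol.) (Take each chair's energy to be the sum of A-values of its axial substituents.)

C1 and C2 have opposite parity, so for the trans isomer the two substituents are e,e in one chair and a,a in the other.
Chair I (hydroxyl axial, isopropyl axial): E = 2.72 kcal/mol.
Chair II (hydroxyl equatorial, isopropyl equatorial): E = 0.00 kcal/mol.
Chair I is the less stable (higher-energy) conformer, and in that chair the hydroxyl group is axial.

axial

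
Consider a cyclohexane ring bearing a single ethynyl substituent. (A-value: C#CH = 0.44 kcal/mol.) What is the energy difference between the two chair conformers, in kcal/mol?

A monosubstituted cyclohexane has one chair with the ethynyl group axial (E = A = 0.44 kcal/mol) and one with it equatorial (E = 0).
ΔE = 0.44 − 0 = 0.44 kcal/mol.

0.44 kcal/mol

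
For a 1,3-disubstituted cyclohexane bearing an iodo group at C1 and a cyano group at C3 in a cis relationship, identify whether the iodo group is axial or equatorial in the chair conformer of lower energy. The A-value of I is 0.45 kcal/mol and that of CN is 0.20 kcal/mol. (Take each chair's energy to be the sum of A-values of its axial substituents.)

C1 and C3 have the same parity, so for the cis isomer the two substituents are e,e in one chair and a,a in the other.
Chair I (iodo axial, cyano axial): E = 0.65 kcal/mol.
Chair II (iodo equatorial, cyano equatorial): E = 0.00 kcal/mol.
Chair II is the more stable (lower-energy) conformer, and in that chair the iodo group is equatorial.

equatorial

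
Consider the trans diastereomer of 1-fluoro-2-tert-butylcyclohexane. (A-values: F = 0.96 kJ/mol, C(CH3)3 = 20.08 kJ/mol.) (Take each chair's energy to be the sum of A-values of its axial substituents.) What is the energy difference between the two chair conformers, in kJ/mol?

C1 and C2 have opposite parity, so for the trans isomer the two substituents are e,e in one chair and a,a in the other.
Chair I (fluoro axial, tert-butyl axial): E = 21.04 kJ/mol.
Chair II (fluoro equatorial, tert-butyl equatorial): E = 0.00 kJ/mol.
ΔE = 21.04 − 0.00 = 21.04 kJ/mol; chair II is more stable.

21.04 kJ/mol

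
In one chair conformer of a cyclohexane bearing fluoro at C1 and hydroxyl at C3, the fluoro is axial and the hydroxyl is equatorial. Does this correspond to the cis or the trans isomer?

C1 and C3 have the same parity, so their axial bonds point in the same direction.
With same-parity carbons, two substituents on the same face are both axial or both equatorial; opposite faces give one of each.
Here the groups are axial/equatorial → opposite face → trans.

trans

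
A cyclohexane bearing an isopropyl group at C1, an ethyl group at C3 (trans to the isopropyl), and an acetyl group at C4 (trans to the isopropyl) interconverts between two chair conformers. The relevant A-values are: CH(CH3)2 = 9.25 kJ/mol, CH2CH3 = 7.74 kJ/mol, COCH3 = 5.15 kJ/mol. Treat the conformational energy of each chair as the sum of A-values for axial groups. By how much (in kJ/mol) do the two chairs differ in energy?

6.66 kJ/mol

Chair I (isopropyl axial, ethyl equatorial, acetyl axial): E = 14.40 kJ/mol.
Chair II (isopropyl equatorial, ethyl axial, acetyl equatorial): E = 7.74 kJ/mol.
ΔE = 14.40 − 7.74 = 6.66 kJ/mol; chair II is more stable.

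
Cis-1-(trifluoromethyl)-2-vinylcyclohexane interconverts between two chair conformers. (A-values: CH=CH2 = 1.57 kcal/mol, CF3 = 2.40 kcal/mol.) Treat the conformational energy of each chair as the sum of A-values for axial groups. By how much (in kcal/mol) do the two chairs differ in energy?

C1 and C2 have opposite parity, so for the cis isomer the two substituents are one axial and one equatorial in each chair.
Chair I (vinyl axial, trifluoromethyl equatorial): E = 1.57 kcal/mol.
Chair II (vinyl equatorial, trifluoromethyl axial): E = 2.40 kcal/mol.
ΔE = 2.40 − 1.57 = 0.83 kcal/mol; chair I is more stable.

0.83 kcal/mol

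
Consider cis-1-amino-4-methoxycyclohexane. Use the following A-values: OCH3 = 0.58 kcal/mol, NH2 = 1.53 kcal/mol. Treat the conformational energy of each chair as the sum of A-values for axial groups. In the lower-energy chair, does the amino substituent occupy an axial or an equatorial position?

C1 and C4 have opposite parity, so for the cis isomer the two substituents are one axial and one equatorial in each chair.
Chair I (methoxy axial, amino equatorial): E = 0.58 kcal/mol.
Chair II (methoxy equatorial, amino axial): E = 1.53 kcal/mol.
Chair I is the more stable (lower-energy) conformer, and in that chair the amino group is equatorial.

equatorial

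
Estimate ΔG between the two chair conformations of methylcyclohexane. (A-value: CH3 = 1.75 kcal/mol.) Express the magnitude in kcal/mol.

1.75 kcal/mol

A monosubstituted cyclohexane has one chair with the methyl group axial (E = A = 1.75 kcal/mol) and one with it equatorial (E = 0).
ΔE = 1.75 − 0 = 1.75 kcal/mol.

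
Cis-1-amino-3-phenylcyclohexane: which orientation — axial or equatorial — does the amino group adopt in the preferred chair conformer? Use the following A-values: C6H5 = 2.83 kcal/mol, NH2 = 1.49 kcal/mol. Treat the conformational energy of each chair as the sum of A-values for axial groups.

C1 and C3 have the same parity, so for the cis isomer the two substituents are e,e in one chair and a,a in the other.
Chair I (phenyl axial, amino axial): E = 4.32 kcal/mol.
Chair II (phenyl equatorial, amino equatorial): E = 0.00 kcal/mol.
Chair II is the more stable (lower-energy) conformer, and in that chair the amino group is equatorial.

equatorial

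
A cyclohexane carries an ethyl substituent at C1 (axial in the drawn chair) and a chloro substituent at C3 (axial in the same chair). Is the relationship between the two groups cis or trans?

C1 and C3 have the same parity, so their axial bonds point in the same direction.
With same-parity carbons, two substituents on the same face are both axial or both equatorial; opposite faces give one of each.
Here the groups are axial/axial → same face → cis.

cis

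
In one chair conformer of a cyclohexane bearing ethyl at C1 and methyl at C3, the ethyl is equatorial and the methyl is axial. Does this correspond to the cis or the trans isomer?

C1 and C3 have the same parity, so their axial bonds point in the same direction.
With same-parity carbons, two substituents on the same face are both axial or both equatorial; opposite faces give one of each.
Here the groups are equatorial/axial → opposite face → trans.

trans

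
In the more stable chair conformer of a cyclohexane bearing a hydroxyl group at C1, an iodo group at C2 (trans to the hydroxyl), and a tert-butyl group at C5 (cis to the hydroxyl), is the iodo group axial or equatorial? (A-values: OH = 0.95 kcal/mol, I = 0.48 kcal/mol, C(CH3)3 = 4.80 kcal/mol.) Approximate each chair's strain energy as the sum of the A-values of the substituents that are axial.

Chair I (hydroxyl axial, iodo axial, tert-butyl axial): E = 6.23 kcal/mol.
Chair II (hydroxyl equatorial, iodo equatorial, tert-butyl equatorial): E = 0.00 kcal/mol.
Chair II is the more stable (lower-energy) conformer, and in that chair the iodo group is equatorial.

equatorial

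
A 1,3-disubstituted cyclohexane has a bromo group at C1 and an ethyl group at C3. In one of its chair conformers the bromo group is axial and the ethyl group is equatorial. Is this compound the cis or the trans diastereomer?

trans

C1 and C3 have the same parity, so their axial bonds point in the same direction.
With same-parity carbons, two substituents on the same face are both axial or both equatorial; opposite faces give one of each.
Here the groups are axial/equatorial → opposite face → trans.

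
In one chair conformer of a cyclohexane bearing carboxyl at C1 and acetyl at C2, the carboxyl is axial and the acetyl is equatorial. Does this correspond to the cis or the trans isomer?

cis

C1 and C2 have opposite parity, so their axial bonds point in opposite directions.
With opposite-parity carbons, two substituents on the same face are one axial and one equatorial; opposite faces give both axial or both equatorial.
Here the groups are axial/equatorial → same face → cis.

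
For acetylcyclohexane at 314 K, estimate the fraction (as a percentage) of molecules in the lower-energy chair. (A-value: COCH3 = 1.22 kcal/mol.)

87.6%

One chair has the acetyl group axial (E = 1.22 kcal/mol) and the other has it equatorial (E = 0).
ΔG = 1.22 kcal/mol between the two chairs.
K = exp(ΔG/RT) with R = 1.987×10⁻³ kcal mol⁻¹ K⁻¹ and T = 314 K gives K ≈ 7.07.
Fraction in the lower-energy chair = K/(K+1) = 87.6%.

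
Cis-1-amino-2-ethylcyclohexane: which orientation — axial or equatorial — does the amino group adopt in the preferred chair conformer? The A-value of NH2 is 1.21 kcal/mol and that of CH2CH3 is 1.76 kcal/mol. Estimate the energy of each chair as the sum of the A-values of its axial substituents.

C1 and C2 have opposite parity, so for the cis isomer the two substituents are one axial and one equatorial in each chair.
Chair I (amino axial, ethyl equatorial): E = 1.21 kcal/mol.
Chair II (amino equatorial, ethyl axial): E = 1.76 kcal/mol.
Chair I is the more stable (lower-energy) conformer, and in that chair the amino group is axial.

axial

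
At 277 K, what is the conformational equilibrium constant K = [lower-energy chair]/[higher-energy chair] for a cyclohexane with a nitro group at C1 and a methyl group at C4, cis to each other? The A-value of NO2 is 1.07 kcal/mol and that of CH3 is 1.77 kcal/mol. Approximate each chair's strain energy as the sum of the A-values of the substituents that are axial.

C1 and C4 have opposite parity, so for the cis isomer the two substituents are one axial and one equatorial in each chair.
Chair I (nitro axial, methyl equatorial): E = 1.07 kcal/mol; chair II (nitro equatorial, methyl axial): E = 1.77 kcal/mol.
ΔG = 0.70 kcal/mol between the two chairs.
K = exp(ΔG/RT) with R = 1.987×10⁻³ kcal mol⁻¹ K⁻¹ and T = 277 K gives K ≈ 3.57.

K ≈ 3.57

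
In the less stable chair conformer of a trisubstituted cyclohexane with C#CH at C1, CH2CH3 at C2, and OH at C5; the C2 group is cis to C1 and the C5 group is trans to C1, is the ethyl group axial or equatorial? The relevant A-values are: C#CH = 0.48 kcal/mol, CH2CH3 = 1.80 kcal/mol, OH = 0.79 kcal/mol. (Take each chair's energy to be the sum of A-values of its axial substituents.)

axial

Chair I (ethynyl axial, ethyl equatorial, hydroxyl equatorial): E = 0.48 kcal/mol.
Chair II (ethynyl equatorial, ethyl axial, hydroxyl axial): E = 2.59 kcal/mol.
Chair II is the less stable (higher-energy) conformer, and in that chair the ethyl group is axial.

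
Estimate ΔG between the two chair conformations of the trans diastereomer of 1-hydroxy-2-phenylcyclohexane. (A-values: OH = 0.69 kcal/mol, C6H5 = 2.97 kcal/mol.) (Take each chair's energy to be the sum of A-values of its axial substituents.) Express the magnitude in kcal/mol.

3.66 kcal/mol

C1 and C2 have opposite parity, so for the trans isomer the two substituents are e,e in one chair and a,a in the other.
Chair I (hydroxyl axial, phenyl axial): E = 3.66 kcal/mol.
Chair II (hydroxyl equatorial, phenyl equatorial): E = 0.00 kcal/mol.
ΔE = 3.66 − 0.00 = 3.66 kcal/mol; chair II is more stable.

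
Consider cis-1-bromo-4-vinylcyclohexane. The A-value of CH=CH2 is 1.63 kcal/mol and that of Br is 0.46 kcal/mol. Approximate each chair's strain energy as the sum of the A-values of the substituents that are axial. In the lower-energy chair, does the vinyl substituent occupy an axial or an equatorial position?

equatorial

C1 and C4 have opposite parity, so for the cis isomer the two substituents are one axial and one equatorial in each chair.
Chair I (vinyl axial, bromo equatorial): E = 1.63 kcal/mol.
Chair II (vinyl equatorial, bromo axial): E = 0.46 kcal/mol.
Chair II is the more stable (lower-energy) conformer, and in that chair the vinyl group is equatorial.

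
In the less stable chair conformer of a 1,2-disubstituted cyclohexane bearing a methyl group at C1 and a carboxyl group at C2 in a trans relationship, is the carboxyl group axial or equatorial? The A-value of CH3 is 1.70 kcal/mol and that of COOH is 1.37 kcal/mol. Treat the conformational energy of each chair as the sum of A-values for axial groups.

axial

C1 and C2 have opposite parity, so for the trans isomer the two substituents are e,e in one chair and a,a in the other.
Chair I (methyl axial, carboxyl axial): E = 3.07 kcal/mol.
Chair II (methyl equatorial, carboxyl equatorial): E = 0.00 kcal/mol.
Chair I is the less stable (higher-energy) conformer, and in that chair the carboxyl group is axial.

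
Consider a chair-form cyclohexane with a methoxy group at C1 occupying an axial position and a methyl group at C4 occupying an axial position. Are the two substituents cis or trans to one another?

trans

C1 and C4 have opposite parity, so their axial bonds point in opposite directions.
With opposite-parity carbons, two substituents on the same face are one axial and one equatorial; opposite faces give both axial or both equatorial.
Here the groups are axial/axial → opposite face → trans.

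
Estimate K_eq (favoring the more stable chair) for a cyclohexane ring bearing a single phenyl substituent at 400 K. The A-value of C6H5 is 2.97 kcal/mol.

One chair has the phenyl group axial (E = 2.97 kcal/mol) and the other has it equatorial (E = 0).
ΔG = 2.97 kcal/mol between the two chairs.
K = exp(ΔG/RT) with R = 1.987×10⁻³ kcal mol⁻¹ K⁻¹ and T = 400 K gives K ≈ 42.

K ≈ 42.0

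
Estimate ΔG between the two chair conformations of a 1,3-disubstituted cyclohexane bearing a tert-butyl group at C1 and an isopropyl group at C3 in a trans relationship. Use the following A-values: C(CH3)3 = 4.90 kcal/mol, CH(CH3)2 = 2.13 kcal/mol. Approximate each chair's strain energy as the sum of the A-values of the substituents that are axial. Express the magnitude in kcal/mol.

C1 and C3 have the same parity, so for the trans isomer the two substituents are one axial and one equatorial in each chair.
Chair I (tert-butyl axial, isopropyl equatorial): E = 4.90 kcal/mol.
Chair II (tert-butyl equatorial, isopropyl axial): E = 2.13 kcal/mol.
ΔE = 4.90 − 2.13 = 2.77 kcal/mol; chair II is more stable.

2.77 kcal/mol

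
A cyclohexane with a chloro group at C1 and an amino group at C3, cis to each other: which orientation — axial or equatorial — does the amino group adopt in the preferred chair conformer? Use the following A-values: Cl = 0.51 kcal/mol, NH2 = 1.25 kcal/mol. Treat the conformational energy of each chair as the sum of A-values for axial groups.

equatorial

C1 and C3 have the same parity, so for the cis isomer the two substituents are e,e in one chair and a,a in the other.
Chair I (chloro axial, amino axial): E = 1.76 kcal/mol.
Chair II (chloro equatorial, amino equatorial): E = 0.00 kcal/mol.
Chair II is the more stable (lower-energy) conformer, and in that chair the amino group is equatorial.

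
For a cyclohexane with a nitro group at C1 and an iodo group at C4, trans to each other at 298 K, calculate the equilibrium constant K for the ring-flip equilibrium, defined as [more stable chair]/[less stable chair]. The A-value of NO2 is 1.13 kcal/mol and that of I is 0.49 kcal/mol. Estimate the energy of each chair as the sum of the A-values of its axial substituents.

K ≈ 15.4

C1 and C4 have opposite parity, so for the trans isomer the two substituents are e,e in one chair and a,a in the other.
Chair I (nitro axial, iodo axial): E = 1.62 kcal/mol; chair II (nitro equatorial, iodo equatorial): E = 0.00 kcal/mol.
ΔG = 1.62 kcal/mol between the two chairs.
K = exp(ΔG/RT) with R = 1.987×10⁻³ kcal mol⁻¹ K⁻¹ and T = 298 K gives K ≈ 15.4.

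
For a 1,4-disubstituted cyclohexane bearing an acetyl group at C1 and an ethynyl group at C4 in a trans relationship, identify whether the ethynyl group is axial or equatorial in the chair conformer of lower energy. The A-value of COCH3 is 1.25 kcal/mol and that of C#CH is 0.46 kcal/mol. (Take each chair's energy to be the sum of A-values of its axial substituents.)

equatorial

C1 and C4 have opposite parity, so for the trans isomer the two substituents are e,e in one chair and a,a in the other.
Chair I (acetyl axial, ethynyl axial): E = 1.71 kcal/mol.
Chair II (acetyl equatorial, ethynyl equatorial): E = 0.00 kcal/mol.
Chair II is the more stable (lower-energy) conformer, and in that chair the ethynyl group is equatorial.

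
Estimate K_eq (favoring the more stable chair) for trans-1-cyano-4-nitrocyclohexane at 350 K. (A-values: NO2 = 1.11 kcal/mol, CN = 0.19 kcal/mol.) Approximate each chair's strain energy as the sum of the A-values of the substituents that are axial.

K ≈ 6.48

C1 and C4 have opposite parity, so for the trans isomer the two substituents are e,e in one chair and a,a in the other.
Chair I (nitro axial, cyano axial): E = 1.30 kcal/mol; chair II (nitro equatorial, cyano equatorial): E = 0.00 kcal/mol.
ΔG = 1.30 kcal/mol between the two chairs.
K = exp(ΔG/RT) with R = 1.987×10⁻³ kcal mol⁻¹ K⁻¹ and T = 350 K gives K ≈ 6.48.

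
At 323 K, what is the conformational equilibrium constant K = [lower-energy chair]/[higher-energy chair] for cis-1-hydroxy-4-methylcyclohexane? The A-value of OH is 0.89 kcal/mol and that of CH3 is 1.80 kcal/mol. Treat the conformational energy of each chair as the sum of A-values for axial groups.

K ≈ 4.13

C1 and C4 have opposite parity, so for the cis isomer the two substituents are one axial and one equatorial in each chair.
Chair I (hydroxyl axial, methyl equatorial): E = 0.89 kcal/mol; chair II (hydroxyl equatorial, methyl axial): E = 1.80 kcal/mol.
ΔG = 0.91 kcal/mol between the two chairs.
K = exp(ΔG/RT) with R = 1.987×10⁻³ kcal mol⁻¹ K⁻¹ and T = 323 K gives K ≈ 4.13.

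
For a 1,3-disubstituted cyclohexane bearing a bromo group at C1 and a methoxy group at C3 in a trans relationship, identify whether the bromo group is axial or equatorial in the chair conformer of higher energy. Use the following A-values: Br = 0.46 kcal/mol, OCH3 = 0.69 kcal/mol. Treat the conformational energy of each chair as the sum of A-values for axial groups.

C1 and C3 have the same parity, so for the trans isomer the two substituents are one axial and one equatorial in each chair.
Chair I (bromo axial, methoxy equatorial): E = 0.46 kcal/mol.
Chair II (bromo equatorial, methoxy axial): E = 0.69 kcal/mol.
Chair II is the less stable (higher-energy) conformer, and in that chair the bromo group is equatorial.

equatorial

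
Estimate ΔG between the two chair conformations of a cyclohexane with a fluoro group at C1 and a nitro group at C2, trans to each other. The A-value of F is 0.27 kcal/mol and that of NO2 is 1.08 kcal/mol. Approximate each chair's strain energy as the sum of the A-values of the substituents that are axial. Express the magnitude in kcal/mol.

C1 and C2 have opposite parity, so for the trans isomer the two substituents are e,e in one chair and a,a in the other.
Chair I (fluoro axial, nitro axial): E = 1.35 kcal/mol.
Chair II (fluoro equatorial, nitro equatorial): E = 0.00 kcal/mol.
ΔE = 1.35 − 0.00 = 1.35 kcal/mol; chair II is more stable.

1.35 kcal/mol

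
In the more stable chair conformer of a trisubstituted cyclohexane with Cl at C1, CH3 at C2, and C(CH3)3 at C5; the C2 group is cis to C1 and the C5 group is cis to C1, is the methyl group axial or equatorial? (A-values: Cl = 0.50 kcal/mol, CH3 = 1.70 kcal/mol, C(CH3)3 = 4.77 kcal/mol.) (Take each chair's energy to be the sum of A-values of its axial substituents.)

axial

Chair I (chloro axial, methyl equatorial, tert-butyl axial): E = 5.27 kcal/mol.
Chair II (chloro equatorial, methyl axial, tert-butyl equatorial): E = 1.70 kcal/mol.
Chair II is the more stable (lower-energy) conformer, and in that chair the methyl group is axial.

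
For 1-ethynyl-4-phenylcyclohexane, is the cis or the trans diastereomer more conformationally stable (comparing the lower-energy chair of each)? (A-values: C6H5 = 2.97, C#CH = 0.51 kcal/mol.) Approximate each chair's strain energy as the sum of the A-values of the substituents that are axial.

trans

At 1,4 positions (parity opposite): cis → (a,e or e,a); trans → (e,e or a,a).
Best chair for cis: E = 0.51 kcal/mol; best chair for trans: E = 0.00 kcal/mol.
The trans isomer is lower by 0.51 kcal/mol.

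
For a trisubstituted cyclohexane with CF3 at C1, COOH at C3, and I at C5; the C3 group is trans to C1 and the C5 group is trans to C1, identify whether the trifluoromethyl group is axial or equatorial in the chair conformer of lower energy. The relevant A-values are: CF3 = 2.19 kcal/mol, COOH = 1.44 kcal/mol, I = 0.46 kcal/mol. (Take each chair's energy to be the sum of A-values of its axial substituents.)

Chair I (trifluoromethyl axial, carboxyl equatorial, iodo equatorial): E = 2.19 kcal/mol.
Chair II (trifluoromethyl equatorial, carboxyl axial, iodo axial): E = 1.90 kcal/mol.
Chair II is the more stable (lower-energy) conformer, and in that chair the trifluoromethyl group is equatorial.

equatorial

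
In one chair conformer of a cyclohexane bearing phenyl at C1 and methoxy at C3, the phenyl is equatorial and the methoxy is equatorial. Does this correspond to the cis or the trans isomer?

C1 and C3 have the same parity, so their axial bonds point in the same direction.
With same-parity carbons, two substituents on the same face are both axial or both equatorial; opposite faces give one of each.
Here the groups are equatorial/equatorial → same face → cis.

cis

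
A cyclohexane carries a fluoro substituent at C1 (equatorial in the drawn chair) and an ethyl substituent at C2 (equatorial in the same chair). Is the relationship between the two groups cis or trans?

C1 and C2 have opposite parity, so their axial bonds point in opposite directions.
With opposite-parity carbons, two substituents on the same face are one axial and one equatorial; opposite faces give both axial or both equatorial.
Here the groups are equatorial/equatorial → opposite face → trans.

trans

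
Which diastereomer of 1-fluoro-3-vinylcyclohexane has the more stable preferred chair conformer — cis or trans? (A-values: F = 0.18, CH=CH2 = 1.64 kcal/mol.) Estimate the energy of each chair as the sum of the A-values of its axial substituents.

At 1,3 positions (parity same): cis → (e,e or a,a); trans → (a,e or e,a).
Best chair for cis: E = 0.00 kcal/mol; best chair for trans: E = 0.18 kcal/mol.
The cis isomer is lower by 0.18 kcal/mol.

cis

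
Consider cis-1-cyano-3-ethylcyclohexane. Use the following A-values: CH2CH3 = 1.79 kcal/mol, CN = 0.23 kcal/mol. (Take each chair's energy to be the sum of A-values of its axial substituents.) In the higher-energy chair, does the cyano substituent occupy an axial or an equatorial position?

C1 and C3 have the same parity, so for the cis isomer the two substituents are e,e in one chair and a,a in the other.
Chair I (ethyl axial, cyano axial): E = 2.02 kcal/mol.
Chair II (ethyl equatorial, cyano equatorial): E = 0.00 kcal/mol.
Chair I is the less stable (higher-energy) conformer, and in that chair the cyano group is axial.

axial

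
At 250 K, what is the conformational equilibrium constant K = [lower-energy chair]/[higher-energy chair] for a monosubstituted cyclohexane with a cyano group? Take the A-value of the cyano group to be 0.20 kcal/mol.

One chair has the cyano group axial (E = 0.20 kcal/mol) and the other has it equatorial (E = 0).
ΔG = 0.20 kcal/mol between the two chairs.
K = exp(ΔG/RT) with R = 1.987×10⁻³ kcal mol⁻¹ K⁻¹ and T = 250 K gives K ≈ 1.5.

K ≈ 1.50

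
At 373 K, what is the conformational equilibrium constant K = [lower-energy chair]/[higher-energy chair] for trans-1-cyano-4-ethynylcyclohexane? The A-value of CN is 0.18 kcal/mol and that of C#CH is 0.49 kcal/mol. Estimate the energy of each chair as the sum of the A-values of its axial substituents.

K ≈ 2.47

C1 and C4 have opposite parity, so for the trans isomer the two substituents are e,e in one chair and a,a in the other.
Chair I (cyano axial, ethynyl axial): E = 0.67 kcal/mol; chair II (cyano equatorial, ethynyl equatorial): E = 0.00 kcal/mol.
ΔG = 0.67 kcal/mol between the two chairs.
K = exp(ΔG/RT) with R = 1.987×10⁻³ kcal mol⁻¹ K⁻¹ and T = 373 K gives K ≈ 2.47.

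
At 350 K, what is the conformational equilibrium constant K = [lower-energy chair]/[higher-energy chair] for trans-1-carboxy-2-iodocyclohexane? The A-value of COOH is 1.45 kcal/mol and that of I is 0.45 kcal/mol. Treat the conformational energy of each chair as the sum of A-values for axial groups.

C1 and C2 have opposite parity, so for the trans isomer the two substituents are e,e in one chair and a,a in the other.
Chair I (carboxyl axial, iodo axial): E = 1.90 kcal/mol; chair II (carboxyl equatorial, iodo equatorial): E = 0.00 kcal/mol.
ΔG = 1.90 kcal/mol between the two chairs.
K = exp(ΔG/RT) with R = 1.987×10⁻³ kcal mol⁻¹ K⁻¹ and T = 350 K gives K ≈ 15.4.

K ≈ 15.4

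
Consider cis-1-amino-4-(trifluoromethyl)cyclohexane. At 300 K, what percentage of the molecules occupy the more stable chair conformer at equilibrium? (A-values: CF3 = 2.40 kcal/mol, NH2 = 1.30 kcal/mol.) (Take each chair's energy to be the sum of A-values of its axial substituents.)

C1 and C4 have opposite parity, so for the cis isomer the two substituents are one axial and one equatorial in each chair.
Chair I (trifluoromethyl axial, amino equatorial): E = 2.40 kcal/mol; chair II (trifluoromethyl equatorial, amino axial): E = 1.30 kcal/mol.
ΔG = 1.10 kcal/mol between the two chairs.
K = exp(ΔG/RT) with R = 1.987×10⁻³ kcal mol⁻¹ K⁻¹ and T = 300 K gives K ≈ 6.33.
Fraction in the lower-energy chair = K/(K+1) = 86.4%.

86.4%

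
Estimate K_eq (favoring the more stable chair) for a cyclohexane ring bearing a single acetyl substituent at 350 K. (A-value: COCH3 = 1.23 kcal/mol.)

K ≈ 5.86

One chair has the acetyl group axial (E = 1.23 kcal/mol) and the other has it equatorial (E = 0).
ΔG = 1.23 kcal/mol between the two chairs.
K = exp(ΔG/RT) with R = 1.987×10⁻³ kcal mol⁻¹ K⁻¹ and T = 350 K gives K ≈ 5.86.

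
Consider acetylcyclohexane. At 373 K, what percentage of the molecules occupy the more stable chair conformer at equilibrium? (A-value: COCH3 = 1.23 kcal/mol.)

One chair has the acetyl group axial (E = 1.23 kcal/mol) and the other has it equatorial (E = 0).
ΔG = 1.23 kcal/mol between the two chairs.
K = exp(ΔG/RT) with R = 1.987×10⁻³ kcal mol⁻¹ K⁻¹ and T = 373 K gives K ≈ 5.26.
Fraction in the lower-energy chair = K/(K+1) = 84.0%.

84.0%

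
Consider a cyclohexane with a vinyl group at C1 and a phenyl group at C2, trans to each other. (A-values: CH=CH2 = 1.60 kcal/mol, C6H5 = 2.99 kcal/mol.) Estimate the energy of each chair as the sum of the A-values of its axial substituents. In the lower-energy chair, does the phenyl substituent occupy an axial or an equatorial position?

C1 and C2 have opposite parity, so for the trans isomer the two substituents are e,e in one chair and a,a in the other.
Chair I (vinyl axial, phenyl axial): E = 4.59 kcal/mol.
Chair II (vinyl equatorial, phenyl equatorial): E = 0.00 kcal/mol.
Chair II is the more stable (lower-energy) conformer, and in that chair the phenyl group is equatorial.

equatorial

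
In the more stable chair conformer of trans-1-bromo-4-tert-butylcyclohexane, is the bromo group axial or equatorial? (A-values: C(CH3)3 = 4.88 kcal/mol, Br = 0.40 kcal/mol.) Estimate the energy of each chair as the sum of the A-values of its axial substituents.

equatorial

C1 and C4 have opposite parity, so for the trans isomer the two substituents are e,e in one chair and a,a in the other.
Chair I (tert-butyl axial, bromo axial): E = 5.28 kcal/mol.
Chair II (tert-butyl equatorial, bromo equatorial): E = 0.00 kcal/mol.
Chair II is the more stable (lower-energy) conformer, and in that chair the bromo group is equatorial.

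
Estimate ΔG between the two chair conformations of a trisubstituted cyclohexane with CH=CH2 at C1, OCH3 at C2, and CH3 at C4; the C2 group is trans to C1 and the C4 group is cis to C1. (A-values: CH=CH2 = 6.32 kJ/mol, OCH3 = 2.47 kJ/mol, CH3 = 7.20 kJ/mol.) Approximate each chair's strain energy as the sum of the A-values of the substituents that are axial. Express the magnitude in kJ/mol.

1.59 kJ/mol

Chair I (vinyl axial, methoxy axial, methyl equatorial): E = 8.79 kJ/mol.
Chair II (vinyl equatorial, methoxy equatorial, methyl axial): E = 7.20 kJ/mol.
ΔE = 8.79 − 7.20 = 1.59 kJ/mol; chair II is more stable.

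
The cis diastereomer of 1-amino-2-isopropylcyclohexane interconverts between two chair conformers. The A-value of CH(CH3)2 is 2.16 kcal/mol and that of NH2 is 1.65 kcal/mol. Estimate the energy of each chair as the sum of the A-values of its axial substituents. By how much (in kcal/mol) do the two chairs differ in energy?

C1 and C2 have opposite parity, so for the cis isomer the two substituents are one axial and one equatorial in each chair.
Chair I (isopropyl axial, amino equatorial): E = 2.16 kcal/mol.
Chair II (isopropyl equatorial, amino axial): E = 1.65 kcal/mol.
ΔE = 2.16 − 1.65 = 0.51 kcal/mol; chair II is more stable.

0.51 kcal/mol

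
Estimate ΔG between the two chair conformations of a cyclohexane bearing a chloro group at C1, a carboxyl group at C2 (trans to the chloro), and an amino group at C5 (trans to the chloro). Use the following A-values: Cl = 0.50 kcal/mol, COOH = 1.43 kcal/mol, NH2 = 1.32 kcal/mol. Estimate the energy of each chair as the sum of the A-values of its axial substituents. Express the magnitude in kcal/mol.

0.61 kcal/mol

Chair I (chloro axial, carboxyl axial, amino equatorial): E = 1.93 kcal/mol.
Chair II (chloro equatorial, carboxyl equatorial, amino axial): E = 1.32 kcal/mol.
ΔE = 1.93 − 1.32 = 0.61 kcal/mol; chair II is more stable.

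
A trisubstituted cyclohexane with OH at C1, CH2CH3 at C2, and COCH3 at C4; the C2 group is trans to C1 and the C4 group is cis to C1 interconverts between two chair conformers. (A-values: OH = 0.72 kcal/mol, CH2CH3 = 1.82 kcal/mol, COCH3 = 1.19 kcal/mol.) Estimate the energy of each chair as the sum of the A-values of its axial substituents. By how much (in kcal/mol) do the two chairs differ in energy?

Chair I (hydroxyl axial, ethyl axial, acetyl equatorial): E = 2.54 kcal/mol.
Chair II (hydroxyl equatorial, ethyl equatorial, acetyl axial): E = 1.19 kcal/mol.
ΔE = 2.54 − 1.19 = 1.35 kcal/mol; chair II is more stable.

1.35 kcal/mol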